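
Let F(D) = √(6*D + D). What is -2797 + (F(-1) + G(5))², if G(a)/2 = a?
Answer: -2704 + 20*I*√7 ≈ -2704.0 + 52.915*I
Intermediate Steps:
G(a) = 2*a
F(D) = √7*√D (F(D) = √(7*D) = √7*√D)
-2797 + (F(-1) + G(5))² = -2797 + (√7*√(-1) + 2*5)² = -2797 + (√7*I + 10)² = -2797 + (I*√7 + 10)² = -2797 + (10 + I*√7)²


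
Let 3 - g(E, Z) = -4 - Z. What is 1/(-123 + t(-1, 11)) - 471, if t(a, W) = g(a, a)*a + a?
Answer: -61231/130 ≈ -471.01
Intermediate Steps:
g(E, Z) = 7 + Z (g(E, Z) = 3 - (-4 - Z) = 3 + (4 + Z) = 7 + Z)
t(a, W) = a + a*(7 + a) (t(a, W) = (7 + a)*a + a = a*(7 + a) + a = a + a*(7 + a))
1/(-123 + t(-1, 11)) - 471 = 1/(-123 - (8 - 1)) - 471 = 1/(-123 - 1*7) - 471 = 1/(-123 - 7) - 471 = 1/(-130) - 471 = -1/130 - 471 = -61231/130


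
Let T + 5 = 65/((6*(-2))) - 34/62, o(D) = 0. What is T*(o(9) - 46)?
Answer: 93817/186 ≈ 504.39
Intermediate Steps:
T = -4079/372 (T = -5 + (65/((6*(-2))) - 34/62) = -5 + (65/(-12) - 34*1/62) = -5 + (65*(-1/12) - 17/31) = -5 + (-65/12 - 17/31) = -5 - 2219/372 = -4079/372 ≈ -10.965)
T*(o(9) - 46) = -4079*(0 - 46)/372 = -4079/372*(-46) = 93817/186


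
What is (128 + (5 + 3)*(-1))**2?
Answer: 14400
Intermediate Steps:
(128 + (5 + 3)*(-1))**2 = (128 + 8*(-1))**2 = (128 - 8)**2 = 120**2 = 14400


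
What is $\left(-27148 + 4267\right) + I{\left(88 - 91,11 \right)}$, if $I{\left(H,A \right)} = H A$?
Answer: $-22914$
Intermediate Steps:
$I{\left(H,A \right)} = A H$
$\left(-27148 + 4267\right) + I{\left(88 - 91,11 \right)} = \left(-27148 + 4267\right) + 11 \left(88 - 91\right) = -22881 + 11 \left(-3\right) = -22881 - 33 = -22914$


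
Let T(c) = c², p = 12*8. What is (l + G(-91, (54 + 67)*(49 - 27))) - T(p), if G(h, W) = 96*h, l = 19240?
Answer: 1288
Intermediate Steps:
p = 96
(l + G(-91, (54 + 67)*(49 - 27))) - T(p) = (19240 + 96*(-91)) - 1*96² = (19240 - 8736) - 1*9216 = 10504 - 9216 = 1288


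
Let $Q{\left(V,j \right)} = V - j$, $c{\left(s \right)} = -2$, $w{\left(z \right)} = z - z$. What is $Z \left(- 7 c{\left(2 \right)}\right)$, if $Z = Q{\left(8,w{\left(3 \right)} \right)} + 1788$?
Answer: $25144$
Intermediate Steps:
$w{\left(z \right)} = 0$
$Z = 1796$ ($Z = \left(8 - 0\right) + 1788 = \left(8 + 0\right) + 1788 = 8 + 1788 = 1796$)
$Z \left(- 7 c{\left(2 \right)}\right) = 1796 \left(\left(-7\right) \left(-2\right)\right) = 1796 \cdot 14 = 25144$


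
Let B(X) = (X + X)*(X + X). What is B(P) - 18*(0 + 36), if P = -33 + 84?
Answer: 9756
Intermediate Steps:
P = 51
B(X) = 4*X**2 (B(X) = (2*X)*(2*X) = 4*X**2)
B(P) - 18*(0 + 36) = 4*51**2 - 18*(0 + 36) = 4*2601 - 18*36 = 10404 - 648 = 9756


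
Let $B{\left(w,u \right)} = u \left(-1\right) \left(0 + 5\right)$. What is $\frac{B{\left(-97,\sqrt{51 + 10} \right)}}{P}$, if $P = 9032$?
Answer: $- \frac{5 \sqrt{61}}{9032} \approx -0.0043237$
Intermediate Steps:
$B{\left(w,u \right)} = - 5 u$ ($B{\left(w,u \right)} = - u 5 = - 5 u$)
$\frac{B{\left(-97,\sqrt{51 + 10} \right)}}{P} = \frac{\left(-5\right) \sqrt{51 + 10}}{9032} = - 5 \sqrt{61} \cdot \frac{1}{9032} = - \frac{5 \sqrt{61}}{9032}$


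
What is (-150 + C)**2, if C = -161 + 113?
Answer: 39204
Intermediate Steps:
C = -48
(-150 + C)**2 = (-150 - 48)**2 = (-198)**2 = 39204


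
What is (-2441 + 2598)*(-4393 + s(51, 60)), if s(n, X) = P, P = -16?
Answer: -692213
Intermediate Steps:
s(n, X) = -16
(-2441 + 2598)*(-4393 + s(51, 60)) = (-2441 + 2598)*(-4393 - 16) = 157*(-4409) = -692213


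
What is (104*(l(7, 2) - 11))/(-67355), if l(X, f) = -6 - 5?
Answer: 2288/67355 ≈ 0.033969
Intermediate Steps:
l(X, f) = -11
(104*(l(7, 2) - 11))/(-67355) = (104*(-11 - 11))/(-67355) = (104*(-22))*(-1/67355) = -2288*(-1/67355) = 2288/67355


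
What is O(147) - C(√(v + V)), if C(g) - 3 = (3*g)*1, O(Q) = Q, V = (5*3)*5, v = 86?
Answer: 144 - 3*√161 ≈ 105.93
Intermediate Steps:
V = 75 (V = 15*5 = 75)
C(g) = 3 + 3*g (C(g) = 3 + (3*g)*1 = 3 + 3*g)
O(147) - C(√(v + V)) = 147 - (3 + 3*√(86 + 75)) = 147 - (3 + 3*√161) = 147 + (-3 - 3*√161) = 144 - 3*√161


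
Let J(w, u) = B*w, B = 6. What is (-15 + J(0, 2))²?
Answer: 225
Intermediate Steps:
J(w, u) = 6*w
(-15 + J(0, 2))² = (-15 + 6*0)² = (-15 + 0)² = (-15)² = 225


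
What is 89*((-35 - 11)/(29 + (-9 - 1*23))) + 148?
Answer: 4538/3 ≈ 1512.7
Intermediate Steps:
89*((-35 - 11)/(29 + (-9 - 1*23))) + 148 = 89*(-46/(29 + (-9 - 23))) + 148 = 89*(-46/(29 - 32)) + 148 = 89*(-46/(-3)) + 148 = 89*(-46*(-⅓)) + 148 = 89*(46/3) + 148 = 4094/3 + 148 = 4538/3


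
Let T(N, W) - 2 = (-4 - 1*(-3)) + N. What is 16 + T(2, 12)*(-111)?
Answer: -317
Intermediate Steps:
T(N, W) = 1 + N (T(N, W) = 2 + ((-4 - 1*(-3)) + N) = 2 + ((-4 + 3) + N) = 2 + (-1 + N) = 1 + N)
16 + T(2, 12)*(-111) = 16 + (1 + 2)*(-111) = 16 + 3*(-111) = 16 - 333 = -317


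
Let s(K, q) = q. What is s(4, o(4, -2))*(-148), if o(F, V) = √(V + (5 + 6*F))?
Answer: -444*√3 ≈ -769.03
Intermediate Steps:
o(F, V) = √(5 + V + 6*F)
s(4, o(4, -2))*(-148) = √(5 - 2 + 6*4)*(-148) = √(5 - 2 + 24)*(-148) = √27*(-148) = (3*√3)*(-148) = -444*√3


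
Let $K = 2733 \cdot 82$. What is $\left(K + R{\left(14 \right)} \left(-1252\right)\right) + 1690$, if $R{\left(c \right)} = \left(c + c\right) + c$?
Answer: $173212$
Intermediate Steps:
$K = 224106$
$R{\left(c \right)} = 3 c$ ($R{\left(c \right)} = 2 c + c = 3 c$)
$\left(K + R{\left(14 \right)} \left(-1252\right)\right) + 1690 = \left(224106 + 3 \cdot 14 \left(-1252\right)\right) + 1690 = \left(224106 + 42 \left(-1252\right)\right) + 1690 = \left(224106 - 52584\right) + 1690 = 171522 + 1690 = 173212$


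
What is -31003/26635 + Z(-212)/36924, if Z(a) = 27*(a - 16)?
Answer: -15579998/11707985 ≈ -1.3307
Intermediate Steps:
Z(a) = -432 + 27*a (Z(a) = 27*(-16 + a) = -432 + 27*a)
-31003/26635 + Z(-212)/36924 = -31003/26635 + (-432 + 27*(-212))/36924 = -31003*1/26635 + (-432 - 5724)*(1/36924) = -4429/3805 - 6156*1/36924 = -4429/3805 - 513/3077 = -15579998/11707985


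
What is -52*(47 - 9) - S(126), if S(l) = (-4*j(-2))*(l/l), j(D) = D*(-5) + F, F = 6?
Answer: -1912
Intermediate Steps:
j(D) = 6 - 5*D (j(D) = D*(-5) + 6 = -5*D + 6 = 6 - 5*D)
S(l) = -64 (S(l) = (-4*(6 - 5*(-2)))*(l/l) = -4*(6 + 10)*1 = -4*16*1 = -64*1 = -64)
-52*(47 - 9) - S(126) = -52*(47 - 9) - 1*(-64) = -52*38 + 64 = -1976 + 64 = -1912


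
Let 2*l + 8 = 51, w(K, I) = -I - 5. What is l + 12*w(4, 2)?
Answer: -125/2 ≈ -62.500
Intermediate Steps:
w(K, I) = -5 - I
l = 43/2 (l = -4 + (½)*51 = -4 + 51/2 = 43/2 ≈ 21.500)
l + 12*w(4, 2) = 43/2 + 12*(-5 - 1*2) = 43/2 + 12*(-5 - 2) = 43/2 + 12*(-7) = 43/2 - 84 = -125/2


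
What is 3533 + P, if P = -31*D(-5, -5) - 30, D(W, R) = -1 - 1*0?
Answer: 3534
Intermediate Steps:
D(W, R) = -1 (D(W, R) = -1 + 0 = -1)
P = 1 (P = -31*(-1) - 30 = 31 - 30 = 1)
3533 + P = 3533 + 1 = 3534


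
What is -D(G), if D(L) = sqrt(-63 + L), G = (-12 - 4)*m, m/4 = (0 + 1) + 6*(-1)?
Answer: -sqrt(257) ≈ -16.031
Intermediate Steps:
m = -20 (m = 4*((0 + 1) + 6*(-1)) = 4*(1 - 6) = 4*(-5) = -20)
G = 320 (G = (-12 - 4)*(-20) = -16*(-20) = 320)
-D(G) = -sqrt(-63 + 320) = -sqrt(257)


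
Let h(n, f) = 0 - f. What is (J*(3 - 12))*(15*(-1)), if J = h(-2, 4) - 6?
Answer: -1350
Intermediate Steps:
h(n, f) = -f
J = -10 (J = -1*4 - 6 = -4 - 6 = -10)
(J*(3 - 12))*(15*(-1)) = (-10*(3 - 12))*(15*(-1)) = -10*(-9)*(-15) = 90*(-15) = -1350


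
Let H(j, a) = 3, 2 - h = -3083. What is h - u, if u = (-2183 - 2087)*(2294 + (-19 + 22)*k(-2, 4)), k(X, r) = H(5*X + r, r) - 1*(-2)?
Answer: 9862515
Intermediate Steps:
h = 3085 (h = 2 - 1*(-3083) = 2 + 3083 = 3085)
k(X, r) = 5 (k(X, r) = 3 - 1*(-2) = 3 + 2 = 5)
u = -9859430 (u = (-2183 - 2087)*(2294 + (-19 + 22)*5) = -4270*(2294 + 3*5) = -4270*(2294 + 15) = -4270*2309 = -9859430)
h - u = 3085 - 1*(-9859430) = 3085 + 9859430 = 9862515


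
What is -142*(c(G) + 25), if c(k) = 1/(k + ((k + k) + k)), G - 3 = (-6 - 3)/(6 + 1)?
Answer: -85697/24 ≈ -3570.7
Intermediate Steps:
G = 12/7 (G = 3 + (-6 - 3)/(6 + 1) = 3 - 9/7 = 12/7 ≈ 1.7143)
c(k) = 1/(4*k) (c(k) = 1/(k + (2*k + k)) = 1/(k + 3*k) = 1/(4*k))
-142*(c(G) + 25) = -142*(1/(4*(12/7)) + 25) = -142*((¼)*(7/12) + 25) = -142*(7/48 + 25) = -142*1207/48 = -85697/24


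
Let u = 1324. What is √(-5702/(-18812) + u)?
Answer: √117164851370/9406 ≈ 36.391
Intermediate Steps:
√(-5702/(-18812) + u) = √(-5702/(-18812) + 1324) = √(-5702*(-1/18812) + 1324) = √(2851/9406 + 1324) = √(12456395/9406) = √117164851370/9406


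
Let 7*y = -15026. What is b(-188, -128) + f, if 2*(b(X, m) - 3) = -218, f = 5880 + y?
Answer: 25392/7 ≈ 3627.4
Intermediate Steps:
y = -15026/7 (y = (⅐)*(-15026) = -15026/7 ≈ -2146.6)
f = 26134/7 (f = 5880 - 15026/7 = 26134/7 ≈ 3733.4)
b(X, m) = -106 (b(X, m) = 3 + (½)*(-218) = 3 - 109 = -106)
b(-188, -128) + f = -106 + 26134/7 = 25392/7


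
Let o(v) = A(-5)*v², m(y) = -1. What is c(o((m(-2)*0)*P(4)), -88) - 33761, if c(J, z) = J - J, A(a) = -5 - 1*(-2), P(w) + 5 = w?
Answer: -33761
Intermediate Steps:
P(w) = -5 + w
A(a) = -3 (A(a) = -5 + 2 = -3)
o(v) = -3*v²
c(J, z) = 0
c(o((m(-2)*0)*P(4)), -88) - 33761 = 0 - 33761 = -33761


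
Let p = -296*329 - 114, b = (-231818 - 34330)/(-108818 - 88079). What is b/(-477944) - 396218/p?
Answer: 4660795256312465/1146890176987558 ≈ 4.0639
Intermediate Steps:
b = 266148/196897 (b = -266148/(-196897) = -266148*(-1/196897) = 266148/196897 ≈ 1.3517)
p = -97498 (p = -97384 - 114 = -97498)
b/(-477944) - 396218/p = (266148/196897)/(-477944) - 396218/(-97498) = (266148/196897)*(-1/477944) - 396218*(-1/97498) = -66537/23526434942 + 198109/48749 = 4660795256312465/1146890176987558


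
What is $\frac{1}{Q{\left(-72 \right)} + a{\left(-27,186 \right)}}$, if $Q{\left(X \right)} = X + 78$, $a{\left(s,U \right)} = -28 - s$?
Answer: $\frac{1}{5} \approx 0.2$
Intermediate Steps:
$Q{\left(X \right)} = 78 + X$
$\frac{1}{Q{\left(-72 \right)} + a{\left(-27,186 \right)}} = \frac{1}{\left(78 - 72\right) - 1} = \frac{1}{6 + \left(-28 + 27\right)} = \frac{1}{6 - 1} = \frac{1}{5}$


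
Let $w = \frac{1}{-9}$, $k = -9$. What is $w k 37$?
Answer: $37$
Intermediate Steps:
$w = - \frac{1}{9} \approx -0.11111$
$w k 37 = \left(- \frac{1}{9}\right) \left(-9\right) 37 = 1 \cdot 37 = 37$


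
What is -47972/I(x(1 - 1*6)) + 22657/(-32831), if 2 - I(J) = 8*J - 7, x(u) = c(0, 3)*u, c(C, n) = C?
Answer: -1575172645/295479 ≈ -5330.9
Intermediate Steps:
x(u) = 0 (x(u) = 0*u = 0)
I(J) = 9 - 8*J (I(J) = 2 - (8*J - 7) = 2 - (-7 + 8*J) = 2 + (7 - 8*J) = 9 - 8*J)
-47972/I(x(1 - 1*6)) + 22657/(-32831) = -47972/(9 - 8*0) + 22657/(-32831) = -47972/(9 + 0) + 22657*(-1/32831) = -47972/9 - 22657/32831 = -1575172645/295479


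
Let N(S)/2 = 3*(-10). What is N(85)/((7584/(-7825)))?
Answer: 39125/632 ≈ 61.907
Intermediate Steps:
N(S) = -60 (N(S) = 2*(3*(-10)) = 2*(-30) = -60)
N(85)/((7584/(-7825))) = -60/(7584/(-7825)) = -60/(7584*(-1/7825)) = -60/(-7584/7825) = -60*(-7825/7584) = 39125/632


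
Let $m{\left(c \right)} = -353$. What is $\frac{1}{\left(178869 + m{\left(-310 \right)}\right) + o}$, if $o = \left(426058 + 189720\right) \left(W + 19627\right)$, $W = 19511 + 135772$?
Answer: $\frac{1}{107705908496} \approx 9.2845 \cdot 10^{-12}$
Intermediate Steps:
$W = 155283$
$o = 107705729980$ ($o = \left(426058 + 189720\right) \left(155283 + 19627\right) = 615778 \cdot 174910 = 107705729980$)
$\frac{1}{\left(178869 + m{\left(-310 \right)}\right) + o} = \frac{1}{\left(178869 - 353\right) + 107705729980} = \frac{1}{178516 + 107705729980} = \frac{1}{107705908496}$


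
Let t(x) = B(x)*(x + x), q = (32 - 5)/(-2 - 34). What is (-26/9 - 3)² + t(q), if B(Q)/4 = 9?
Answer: -1565/81 ≈ -19.321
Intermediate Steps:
B(Q) = 36 (B(Q) = 4*9 = 36)
q = -¾ (q = 27/(-36) = 27*(-1/36) = -¾ ≈ -0.75000)
t(x) = 72*x (t(x) = 36*(x + x) = 36*(2*x) = 72*x)
(-26/9 - 3)² + t(q) = (-26/9 - 3)² + 72*(-¾) = (-26*⅑ - 3)² - 54 = (-26/9 - 3)² - 54 = (-53/9)² - 54 = 2809/81 - 54 = -1565/81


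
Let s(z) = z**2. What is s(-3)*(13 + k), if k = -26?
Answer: -117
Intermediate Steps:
s(-3)*(13 + k) = (-3)**2*(13 - 26) = 9*(-13) = -117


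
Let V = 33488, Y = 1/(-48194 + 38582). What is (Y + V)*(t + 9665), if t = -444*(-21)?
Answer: 6112305691795/9612 ≈ 6.3590e+8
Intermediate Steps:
Y = -1/9612 (Y = 1/(-9612) = -1/9612 ≈ -0.00010404)
t = 9324
(Y + V)*(t + 9665) = (-1/9612 + 33488)*(9324 + 9665) = (321886655/9612)*18989 = 6112305691795/9612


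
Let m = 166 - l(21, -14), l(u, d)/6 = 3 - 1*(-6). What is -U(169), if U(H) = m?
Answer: -112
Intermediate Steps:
l(u, d) = 54 (l(u, d) = 6*(3 - 1*(-6)) = 6*(3 + 6) = 6*9 = 54)
m = 112 (m = 166 - 1*54 = 166 - 54 = 112)
U(H) = 112
-U(169) = -1*112 = -112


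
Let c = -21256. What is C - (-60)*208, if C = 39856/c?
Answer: 33154378/2657 ≈ 12478.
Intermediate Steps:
C = -4982/2657 (C = 39856/(-21256) = 39856*(-1/21256) = -4982/2657 ≈ -1.8750)
C - (-60)*208 = -4982/2657 - (-60)*208 = -4982/2657 - 1*(-12480) = -4982/2657 + 12480 = 33154378/2657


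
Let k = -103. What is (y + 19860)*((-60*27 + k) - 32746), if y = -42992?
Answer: 797336908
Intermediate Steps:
(y + 19860)*((-60*27 + k) - 32746) = (-42992 + 19860)*((-60*27 - 103) - 32746) = -23132*((-1620 - 103) - 32746) = -23132*(-1723 - 32746) = -23132*(-34469) = 797336908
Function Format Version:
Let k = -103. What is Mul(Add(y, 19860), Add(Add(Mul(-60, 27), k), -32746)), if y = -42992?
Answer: 797336908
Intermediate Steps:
Mul(Add(y, 19860), Add(Add(Mul(-60, 27), k), -32746)) = Mul(Add(-42992, 19860), Add(Add(Mul(-60, 27), -103), -32746)) = Mul(-23132, Add(Add(-1620, -103), -32746)) = Mul(-23132, Add(-1723, -32746)) = Mul(-23132, -34469) = 797336908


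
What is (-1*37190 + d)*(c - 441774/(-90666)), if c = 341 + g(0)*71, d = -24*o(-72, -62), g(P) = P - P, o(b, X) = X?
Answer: -20732865440/1679 ≈ -1.2348e+7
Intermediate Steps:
g(P) = 0
d = 1488 (d = -24*(-62) = 1488)
c = 341 (c = 341 + 0*71 = 341 + 0 = 341)
(-1*37190 + d)*(c - 441774/(-90666)) = (-1*37190 + 1488)*(341 - 441774/(-90666)) = (-37190 + 1488)*(341 - 441774*(-1/90666)) = -35702*(341 + 8181/1679) = -35702*580720/1679 = -20732865440/1679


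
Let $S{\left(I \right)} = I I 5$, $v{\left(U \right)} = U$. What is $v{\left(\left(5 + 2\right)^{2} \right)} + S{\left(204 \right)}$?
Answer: $208129$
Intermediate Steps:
$S{\left(I \right)} = 5 I^{2}$ ($S{\left(I \right)} = I^{2} \cdot 5 = 5 I^{2}$)
$v{\left(\left(5 + 2\right)^{2} \right)} + S{\left(204 \right)} = \left(5 + 2\right)^{2} + 5 \cdot 204^{2} = 7^{2} + 5 \cdot 41616 = 49 + 208080 = 208129$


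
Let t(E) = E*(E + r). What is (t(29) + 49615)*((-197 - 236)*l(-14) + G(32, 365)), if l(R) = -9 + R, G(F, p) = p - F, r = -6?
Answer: 517502344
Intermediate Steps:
t(E) = E*(-6 + E) (t(E) = E*(E - 6) = E*(-6 + E))
(t(29) + 49615)*((-197 - 236)*l(-14) + G(32, 365)) = (29*(-6 + 29) + 49615)*((-197 - 236)*(-9 - 14) + (365 - 1*32)) = (29*23 + 49615)*(-433*(-23) + (365 - 32)) = (667 + 49615)*(9959 + 333) = 50282*10292 = 517502344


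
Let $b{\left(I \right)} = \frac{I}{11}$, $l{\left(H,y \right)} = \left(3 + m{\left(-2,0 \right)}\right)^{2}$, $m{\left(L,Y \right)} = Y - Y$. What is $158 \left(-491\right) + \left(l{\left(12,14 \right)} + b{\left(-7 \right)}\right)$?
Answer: $- \frac{853266}{11} \approx -77570.0$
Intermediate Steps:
$m{\left(L,Y \right)} = 0$
$l{\left(H,y \right)} = 9$ ($l{\left(H,y \right)} = \left(3 + 0\right)^{2} = 3^{2} = 9$)
$b{\left(I \right)} = \frac{I}{11}$ ($b{\left(I \right)} = I \frac{1}{11} = \frac{I}{11}$)
$158 \left(-491\right) + \left(l{\left(12,14 \right)} + b{\left(-7 \right)}\right) = 158 \left(-491\right) + \left(9 + \frac{1}{11} \left(-7\right)\right) = -77578 + \left(9 - \frac{7}{11}\right) = -77578 + \frac{92}{11} = - \frac{853266}{11}$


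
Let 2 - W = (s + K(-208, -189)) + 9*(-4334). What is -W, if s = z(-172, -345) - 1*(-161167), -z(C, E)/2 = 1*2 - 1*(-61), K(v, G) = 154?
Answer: 122187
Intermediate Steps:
z(C, E) = -126 (z(C, E) = -2*(1*2 - 1*(-61)) = -2*(2 + 61) = -2*63 = -126)
s = 161041 (s = -126 - 1*(-161167) = -126 + 161167 = 161041)
W = -122187 (W = 2 - ((161041 + 154) + 9*(-4334)) = 2 - (161195 - 39006) = 2 - 1*122189 = 2 - 122189 = -122187)
-W = -1*(-122187) = 122187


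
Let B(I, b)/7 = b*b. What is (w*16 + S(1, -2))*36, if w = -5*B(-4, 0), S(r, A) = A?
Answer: -72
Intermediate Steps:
B(I, b) = 7*b² (B(I, b) = 7*(b*b) = 7*b²)
w = 0 (w = -35*0² = -35*0 = -5*0 = 0)
(w*16 + S(1, -2))*36 = (0*16 - 2)*36 = (0 - 2)*36 = -2*36 = -72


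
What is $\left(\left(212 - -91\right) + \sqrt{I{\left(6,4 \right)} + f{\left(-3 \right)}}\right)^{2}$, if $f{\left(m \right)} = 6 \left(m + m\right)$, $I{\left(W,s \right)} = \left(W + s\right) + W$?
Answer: $91789 + 1212 i \sqrt{5} \approx 91789.0 + 2710.1 i$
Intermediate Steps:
$I{\left(W,s \right)} = s + 2 W$
$f{\left(m \right)} = 12 m$ ($f{\left(m \right)} = 6 \cdot 2 m = 12 m$)
$\left(\left(212 - -91\right) + \sqrt{I{\left(6,4 \right)} + f{\left(-3 \right)}}\right)^{2} = \left(\left(212 - -91\right) + \sqrt{\left(4 + 2 \cdot 6\right) + 12 \left(-3\right)}\right)^{2} = \left(\left(212 + 91\right) + \sqrt{\left(4 + 12\right) - 36}\right)^{2} = \left(303 + \sqrt{16 - 36}\right)^{2} = \left(303 + \sqrt{-20}\right)^{2} = \left(303 + 2 i \sqrt{5}\right)^{2}$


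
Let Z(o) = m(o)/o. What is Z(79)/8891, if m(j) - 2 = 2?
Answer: 4/702389 ≈ 5.6948e-6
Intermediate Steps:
m(j) = 4 (m(j) = 2 + 2 = 4)
Z(o) = 4/o
Z(79)/8891 = (4/79)/8891 = (4*(1/79))*(1/8891) = (4/79)*(1/8891) = 4/702389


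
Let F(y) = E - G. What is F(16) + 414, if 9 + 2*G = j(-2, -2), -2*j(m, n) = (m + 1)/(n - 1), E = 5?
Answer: 5083/12 ≈ 423.58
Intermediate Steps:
j(m, n) = -(1 + m)/(2*(-1 + n)) (j(m, n) = -(m + 1)/(2*(n - 1)) = -(1 + m)/(2*(-1 + n)))
G = -55/12 (G = -9/2 + ((-1 - 1*(-2))/(2*(-1 - 2)))/2 = -9/2 + ((½)*(-1 + 2)/(-3))/2 = -9/2 + ((½)*(-⅓)*1)/2 = -9/2 + (½)*(-⅙) = -9/2 - 1/12 = -55/12 ≈ -4.5833)
F(y) = 115/12 (F(y) = 5 - 1*(-55/12) = 5 + 55/12 = 115/12)
F(16) + 414 = 115/12 + 414 = 5083/12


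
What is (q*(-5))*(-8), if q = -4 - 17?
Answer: -840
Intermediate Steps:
q = -21
(q*(-5))*(-8) = -21*(-5)*(-8) = 105*(-8) = -840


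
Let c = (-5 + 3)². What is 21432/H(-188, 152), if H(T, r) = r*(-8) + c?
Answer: -1786/101 ≈ -17.683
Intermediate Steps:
c = 4 (c = (-2)² = 4)
H(T, r) = 4 - 8*r (H(T, r) = r*(-8) + 4 = -8*r + 4 = 4 - 8*r)
21432/H(-188, 152) = 21432/(4 - 8*152) = 21432/(4 - 1216) = 21432/(-1212) = 21432*(-1/1212) = -1786/101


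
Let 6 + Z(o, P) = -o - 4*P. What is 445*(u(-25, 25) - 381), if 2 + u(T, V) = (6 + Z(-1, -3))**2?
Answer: -95230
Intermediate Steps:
Z(o, P) = -6 - o - 4*P (Z(o, P) = -6 + (-o - 4*P) = -6 - o - 4*P)
u(T, V) = 167 (u(T, V) = -2 + (6 + (-6 - 1*(-1) - 4*(-3)))**2 = -2 + (6 + (-6 + 1 + 12))**2 = -2 + (6 + 7)**2 = -2 + 13**2 = -2 + 169 = 167)
445*(u(-25, 25) - 381) = 445*(167 - 381) = 445*(-214) = -95230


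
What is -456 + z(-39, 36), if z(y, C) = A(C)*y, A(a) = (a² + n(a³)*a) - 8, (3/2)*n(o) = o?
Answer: -43720704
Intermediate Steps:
n(o) = 2*o/3
A(a) = -8 + a² + 2*a⁴/3 (A(a) = (a² + (2*a³/3)*a) - 8 = (a² + 2*a⁴/3) - 8 = -8 + a² + 2*a⁴/3)
z(y, C) = y*(-8 + C² + 2*C⁴/3) (z(y, C) = (-8 + C² + 2*C⁴/3)*y = y*(-8 + C² + 2*C⁴/3))
-456 + z(-39, 36) = -456 + (⅓)*(-39)*(-24 + 2*36⁴ + 3*36²) = -456 + (⅓)*(-39)*(-24 + 2*1679616 + 3*1296) = -456 + (⅓)*(-39)*(-24 + 3359232 + 3888) = -456 + (⅓)*(-39)*3363096 = -456 - 43720248 = -43720704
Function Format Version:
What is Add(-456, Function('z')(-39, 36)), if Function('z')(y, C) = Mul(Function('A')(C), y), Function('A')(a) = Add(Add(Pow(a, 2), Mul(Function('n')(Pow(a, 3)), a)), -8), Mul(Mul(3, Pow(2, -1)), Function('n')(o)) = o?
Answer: -43720704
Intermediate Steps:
Function('n')(o) = Mul(Rational(2, 3), o)
Function('A')(a) = Add(-8, Pow(a, 2), Mul(Rational(2, 3), Pow(a, 4))) (Function('A')(a) = Add(Add(Pow(a, 2), Mul(Mul(Rational(2, 3), Pow(a, 3)), a)), -8) = Add(Add(Pow(a, 2), Mul(Rational(2, 3), Pow(a, 4))), -8) = Add(-8, Pow(a, 2), Mul(Rational(2, 3), Pow(a, 4))))
Function('z')(y, C) = Mul(y, Add(-8, Pow(C, 2), Mul(Rational(2, 3), Pow(C, 4)))) (Function('z')(y, C) = Mul(Add(-8, Pow(C, 2), Mul(Rational(2, 3), Pow(C, 4))), y) = Mul(y, Add(-8, Pow(C, 2), Mul(Rational(2, 3), Pow(C, 4)))))
Add(-456, Function('z')(-39, 36)) = Add(-456, Mul(Rational(1, 3), -39, Add(-24, Mul(2, Pow(36, 4)), Mul(3, Pow(36, 2))))) = Add(-456, Mul(Rational(1, 3), -39, Add(-24, Mul(2, 1679616), Mul(3, 1296)))) = Add(-456, Mul(Rational(1, 3), -39, Add(-24, 3359232, 3888))) = Add(-456, Mul(Rational(1, 3), -39, 3363096)) = Add(-456, -43720248) = -43720704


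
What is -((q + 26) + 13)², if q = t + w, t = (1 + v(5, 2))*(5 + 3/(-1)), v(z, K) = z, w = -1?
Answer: -2500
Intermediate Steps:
t = 12 (t = (1 + 5)*(5 + 3/(-1)) = 6*(5 + 3*(-1)) = 6*(5 - 3) = 6*2 = 12)
q = 11 (q = 12 - 1 = 11)
-((q + 26) + 13)² = -((11 + 26) + 13)² = -(37 + 13)² = -1*50² = -1*2500 = -2500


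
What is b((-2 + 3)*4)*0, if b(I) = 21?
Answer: 0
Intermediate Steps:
b((-2 + 3)*4)*0 = 21*0 = 0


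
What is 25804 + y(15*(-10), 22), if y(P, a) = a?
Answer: 25826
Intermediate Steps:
25804 + y(15*(-10), 22) = 25804 + 22 = 25826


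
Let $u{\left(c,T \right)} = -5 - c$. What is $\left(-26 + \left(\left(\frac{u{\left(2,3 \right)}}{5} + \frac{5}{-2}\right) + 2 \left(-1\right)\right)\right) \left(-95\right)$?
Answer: $\frac{6061}{2} \approx 3030.5$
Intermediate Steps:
$\left(-26 + \left(\left(\frac{u{\left(2,3 \right)}}{5} + \frac{5}{-2}\right) + 2 \left(-1\right)\right)\right) \left(-95\right) = \left(-26 + \left(\left(\frac{-5 - 2}{5} + \frac{5}{-2}\right) + 2 \left(-1\right)\right)\right) \left(-95\right) = \left(-26 + \left(\left(\left(-5 - 2\right) \frac{1}{5} + 5 \left(- \frac{1}{2}\right)\right) - 2\right)\right) \left(-95\right) = \left(-26 - \frac{59}{10}\right) \left(-95\right) = \left(- \frac{319}{10}\right) \left(-95\right) = \frac{6061}{2}$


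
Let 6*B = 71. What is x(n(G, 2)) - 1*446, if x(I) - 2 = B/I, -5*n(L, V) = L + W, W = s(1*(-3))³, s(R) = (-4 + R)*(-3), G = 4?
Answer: -4936463/11118 ≈ -444.01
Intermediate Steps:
B = 71/6 (B = (⅙)*71 = 71/6 ≈ 11.833)
s(R) = 12 - 3*R
W = 9261 (W = (12 - 3*(-3))³ = (12 + 9)³ = 21³ = 9261)
n(L, V) = -9261/5 - L/5 (n(L, V) = -(L + 9261)/5 = -(9261 + L)/5 = -9261/5 - L/5)
x(I) = 2 + 71/(6*I)
x(n(G, 2)) - 1*446 = (2 + 71/(6*(-9261/5 - ⅕*4))) - 1*446 = (2 + 71/(6*(-9261/5 - ⅘))) - 446 = (2 + (71/6)/(-1853)) - 446 = (2 + (71/6)*(-1/1853)) - 446 = (2 - 71/11118) - 446 = 22165/11118 - 446 = -4936463/11118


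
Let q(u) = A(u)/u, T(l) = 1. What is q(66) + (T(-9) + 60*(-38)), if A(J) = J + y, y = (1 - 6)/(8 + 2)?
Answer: -300697/132 ≈ -2278.0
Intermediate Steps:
y = -½ (y = -5/10 = -5*⅒ = -½ ≈ -0.50000)
A(J) = -½ + J (A(J) = J - ½ = -½ + J)
q(u) = (-½ + u)/u
q(66) + (T(-9) + 60*(-38)) = (-½ + 66)/66 + (1 + 60*(-38)) = (1/66)*(131/2) + (1 - 2280) = 131/132 - 2279 = -300697/132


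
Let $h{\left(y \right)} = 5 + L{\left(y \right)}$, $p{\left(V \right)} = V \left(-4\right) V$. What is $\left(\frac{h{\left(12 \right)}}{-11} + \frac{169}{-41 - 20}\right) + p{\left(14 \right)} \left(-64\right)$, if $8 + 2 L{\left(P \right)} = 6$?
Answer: $\frac{33665993}{671} \approx 50173.0$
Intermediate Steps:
$L{\left(P \right)} = -1$ ($L{\left(P \right)} = -4 + \frac{1}{2} \cdot 6 = -4 + 3 = -1$)
$p{\left(V \right)} = - 4 V^{2}$ ($p{\left(V \right)} = - 4 V V = - 4 V^{2}$)
$h{\left(y \right)} = 4$ ($h{\left(y \right)} = 5 - 1 = 4$)
$\left(\frac{h{\left(12 \right)}}{-11} + \frac{169}{-41 - 20}\right) + p{\left(14 \right)} \left(-64\right) = \left(\frac{4}{-11} + \frac{169}{-41 - 20}\right) + - 4 \cdot 14^{2} \left(-64\right) = \left(4 \left(- \frac{1}{11}\right) + \frac{169}{-61}\right) + \left(-4\right) 196 \left(-64\right) = \left(- \frac{4}{11} + 169 \left(- \frac{1}{61}\right)\right) - -50176 = \left(- \frac{4}{11} - \frac{169}{61}\right) + 50176 = - \frac{2103}{671} + 50176 = \frac{33665993}{671}$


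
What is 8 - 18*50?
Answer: -892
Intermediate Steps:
8 - 18*50 = 8 - 900 = -892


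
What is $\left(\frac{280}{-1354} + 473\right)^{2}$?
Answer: $\frac{102451846561}{458329} \approx 2.2353 \cdot 10^{5}$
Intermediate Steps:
$\left(\frac{280}{-1354} + 473\right)^{2} = \left(280 \left(- \frac{1}{1354}\right) + 473\right)^{2} = \left(- \frac{140}{677} + 473\right)^{2} = \left(\frac{320081}{677}\right)^{2} = \frac{102451846561}{458329}$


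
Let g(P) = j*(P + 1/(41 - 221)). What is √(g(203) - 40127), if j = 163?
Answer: I*√6335015/30 ≈ 83.898*I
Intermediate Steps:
g(P) = -163/180 + 163*P (g(P) = 163*(P + 1/(41 - 221)) = 163*(P + 1/(-180)) = 163*(P - 1/180) = 163*(-1/180 + P) = -163/180 + 163*P)
√(g(203) - 40127) = √((-163/180 + 163*203) - 40127) = √((-163/180 + 33089) - 40127) = √(5955857/180 - 40127) = √(-1267003/180) = I*√6335015/30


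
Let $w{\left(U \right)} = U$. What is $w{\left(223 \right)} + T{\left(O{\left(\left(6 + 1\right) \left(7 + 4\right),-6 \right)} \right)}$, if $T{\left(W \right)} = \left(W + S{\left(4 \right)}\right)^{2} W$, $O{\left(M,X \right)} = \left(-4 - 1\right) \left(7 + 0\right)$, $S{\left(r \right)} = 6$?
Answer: $-29212$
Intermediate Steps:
$O{\left(M,X \right)} = -35$ ($O{\left(M,X \right)} = \left(-5\right) 7 = -35$)
$T{\left(W \right)} = W \left(6 + W\right)^{2}$ ($T{\left(W \right)} = \left(W + 6\right)^{2} W = \left(6 + W\right)^{2} W = W \left(6 + W\right)^{2}$)
$w{\left(223 \right)} + T{\left(O{\left(\left(6 + 1\right) \left(7 + 4\right),-6 \right)} \right)} = 223 - 35 \left(6 - 35\right)^{2} = 223 - 35 \left(-29\right)^{2} = 223 - 29435 = -29212$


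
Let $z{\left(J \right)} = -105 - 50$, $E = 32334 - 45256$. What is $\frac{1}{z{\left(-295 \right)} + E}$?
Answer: $- \frac{1}{13077} \approx -7.647 \cdot 10^{-5}$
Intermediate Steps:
$E = -12922$
$z{\left(J \right)} = -155$ ($z{\left(J \right)} = -105 - 50 = -155$)
$\frac{1}{z{\left(-295 \right)} + E} = \frac{1}{-155 - 12922} = \frac{1}{-13077} = - \frac{1}{13077}$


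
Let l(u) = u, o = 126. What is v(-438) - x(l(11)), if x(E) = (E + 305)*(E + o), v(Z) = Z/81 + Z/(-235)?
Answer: -274710224/6345 ≈ -43296.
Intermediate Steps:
v(Z) = 154*Z/19035 (v(Z) = Z*(1/81) + Z*(-1/235) = Z/81 - Z/235 = 154*Z/19035)
x(E) = (126 + E)*(305 + E) (x(E) = (E + 305)*(E + 126) = (305 + E)*(126 + E) = (126 + E)*(305 + E))
v(-438) - x(l(11)) = (154/19035)*(-438) - (38430 + 11**2 + 431*11) = -22484/6345 - (38430 + 121 + 4741) = -22484/6345 - 1*43292 = -22484/6345 - 43292 = -274710224/6345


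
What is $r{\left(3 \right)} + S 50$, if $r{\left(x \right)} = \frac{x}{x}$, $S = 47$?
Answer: $2351$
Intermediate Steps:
$r{\left(x \right)} = 1$
$r{\left(3 \right)} + S 50 = 1 + 47 \cdot 50 = 1 + 2350 = 2351$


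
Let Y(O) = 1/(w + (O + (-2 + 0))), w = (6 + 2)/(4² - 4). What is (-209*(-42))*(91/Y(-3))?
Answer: -3461458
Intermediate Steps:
w = ⅔ (w = 8/(16 - 4) = 8/12 = 8*(1/12) = ⅔ ≈ 0.66667)
Y(O) = 1/(-4/3 + O) (Y(O) = 1/(⅔ + (O + (-2 + 0))) = 1/(⅔ + (O - 2)) = 1/(⅔ + (-2 + O)) = 1/(-4/3 + O))
(-209*(-42))*(91/Y(-3)) = (-209*(-42))*(91/((3/(-4 + 3*(-3))))) = 8778*(91/((3/(-4 - 9)))) = 8778*(91/((3/(-13)))) = 8778*(91/((3*(-1/13)))) = 8778*(91/(-3/13)) = 8778*(91*(-13/3)) = 8778*(-1183/3) = -3461458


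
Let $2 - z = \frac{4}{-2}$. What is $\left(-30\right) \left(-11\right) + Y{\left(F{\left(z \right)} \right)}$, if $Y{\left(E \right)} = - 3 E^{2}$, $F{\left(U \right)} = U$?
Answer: $282$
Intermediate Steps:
$z = 4$ ($z = 2 - \frac{4}{-2} = 2 - 4 \left(- \frac{1}{2}\right) = 2 - -2 = 2 + 2 = 4$)
$\left(-30\right) \left(-11\right) + Y{\left(F{\left(z \right)} \right)} = \left(-30\right) \left(-11\right) - 3 \cdot 4^{2} = 330 - 48 = 282$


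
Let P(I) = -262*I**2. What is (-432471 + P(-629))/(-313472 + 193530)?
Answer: 104090413/119942 ≈ 867.84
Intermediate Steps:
(-432471 + P(-629))/(-313472 + 193530) = (-432471 - 262*(-629)**2)/(-313472 + 193530) = (-432471 - 262*395641)/(-119942) = (-432471 - 103657942)*(-1/119942) = -104090413*(-1/119942) = 104090413/119942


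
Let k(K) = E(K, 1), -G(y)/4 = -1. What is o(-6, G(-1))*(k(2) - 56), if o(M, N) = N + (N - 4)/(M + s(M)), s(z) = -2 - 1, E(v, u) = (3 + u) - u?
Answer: -212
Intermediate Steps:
G(y) = 4 (G(y) = -4*(-1) = 4)
E(v, u) = 3
k(K) = 3
s(z) = -3
o(M, N) = N + (-4 + N)/(-3 + M) (o(M, N) = N + (N - 4)/(M - 3) = N + (-4 + N)/(-3 + M))
o(-6, G(-1))*(k(2) - 56) = ((-4 - 2*4 - 6*4)/(-3 - 6))*(3 - 56) = ((-4 - 8 - 24)/(-9))*(-53) = -1/9*(-36)*(-53) = 4*(-53) = -212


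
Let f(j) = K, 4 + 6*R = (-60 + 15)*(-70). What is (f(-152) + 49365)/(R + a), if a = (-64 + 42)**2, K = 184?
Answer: 148647/3025 ≈ 49.140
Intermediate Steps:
R = 1573/3 (R = -2/3 + ((-60 + 15)*(-70))/6 = -2/3 + (-45*(-70))/6 = -2/3 + (1/6)*3150 = -2/3 + 525 = 1573/3 ≈ 524.33)
a = 484 (a = (-22)**2 = 484)
f(j) = 184
(f(-152) + 49365)/(R + a) = (184 + 49365)/(1573/3 + 484) = 49549/(3025/3) = 49549*(3/3025) = 148647/3025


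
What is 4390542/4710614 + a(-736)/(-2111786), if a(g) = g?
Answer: 2318838034979/2486952174151 ≈ 0.93240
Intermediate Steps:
4390542/4710614 + a(-736)/(-2111786) = 4390542/4710614 - 736/(-2111786) = 4390542*(1/4710614) - 736*(-1/2111786) = 2195271/2355307 + 368/1055893 = 2318838034979/2486952174151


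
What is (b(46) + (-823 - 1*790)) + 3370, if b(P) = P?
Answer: 1803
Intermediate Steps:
(b(46) + (-823 - 1*790)) + 3370 = (46 + (-823 - 1*790)) + 3370 = (46 + (-823 - 790)) + 3370 = (46 - 1613) + 3370 = -1567 + 3370 = 1803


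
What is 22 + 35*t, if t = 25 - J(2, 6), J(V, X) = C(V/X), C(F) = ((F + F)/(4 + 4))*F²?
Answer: 96841/108 ≈ 896.68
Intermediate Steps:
C(F) = F³/4 (C(F) = ((2*F)/8)*F² = ((2*F)*(⅛))*F² = (F/4)*F² = F³/4)
J(V, X) = V³/(4*X³) (J(V, X) = (V/X)³/4 = (V³/X³)/4 = V³/(4*X³))
t = 2699/108 (t = 25 - 2³/(4*6³) = 25 - 8/(4*216) = 25 - 1*1/108 = 25 - 1/108 = 2699/108 ≈ 24.991)
22 + 35*t = 22 + 35*(2699/108) = 22 + 94465/108 = 96841/108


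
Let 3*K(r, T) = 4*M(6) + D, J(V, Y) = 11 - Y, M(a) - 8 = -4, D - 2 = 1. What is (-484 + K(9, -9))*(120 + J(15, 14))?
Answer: -55887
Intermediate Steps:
D = 3 (D = 2 + 1 = 3)
M(a) = 4 (M(a) = 8 - 4 = 4)
K(r, T) = 19/3 (K(r, T) = (4*4 + 3)/3 = (16 + 3)/3 = (⅓)*19 = 19/3)
(-484 + K(9, -9))*(120 + J(15, 14)) = (-484 + 19/3)*(120 + (11 - 1*14)) = -1433*(120 + (11 - 14))/3 = -1433*(120 - 3)/3 = -1433/3*117 = -55887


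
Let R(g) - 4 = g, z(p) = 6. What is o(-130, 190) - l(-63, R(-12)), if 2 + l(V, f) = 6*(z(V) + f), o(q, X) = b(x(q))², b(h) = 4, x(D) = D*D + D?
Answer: 30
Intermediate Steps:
x(D) = D + D² (x(D) = D² + D = D + D²)
R(g) = 4 + g
o(q, X) = 16 (o(q, X) = 4² = 16)
l(V, f) = 34 + 6*f (l(V, f) = -2 + 6*(6 + f) = -2 + (36 + 6*f) = 34 + 6*f)
o(-130, 190) - l(-63, R(-12)) = 16 - (34 + 6*(4 - 12)) = 16 - (34 + 6*(-8)) = 16 - (34 - 48) = 16 - 1*(-14) = 16 + 14 = 30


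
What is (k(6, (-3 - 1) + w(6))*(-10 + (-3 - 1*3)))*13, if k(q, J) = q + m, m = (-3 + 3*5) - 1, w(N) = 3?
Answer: -3536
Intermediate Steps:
m = 11 (m = (-3 + 15) - 1 = 12 - 1 = 11)
k(q, J) = 11 + q (k(q, J) = q + 11 = 11 + q)
(k(6, (-3 - 1) + w(6))*(-10 + (-3 - 1*3)))*13 = ((11 + 6)*(-10 + (-3 - 1*3)))*13 = (17*(-10 + (-3 - 3)))*13 = (17*(-10 - 6))*13 = (17*(-16))*13 = -272*13 = -3536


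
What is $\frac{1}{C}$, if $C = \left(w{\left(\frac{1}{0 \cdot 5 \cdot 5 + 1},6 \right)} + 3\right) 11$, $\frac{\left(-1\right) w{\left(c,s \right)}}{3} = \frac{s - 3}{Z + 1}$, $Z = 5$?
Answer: $\frac{2}{33} \approx 0.060606$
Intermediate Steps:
$w{\left(c,s \right)} = \frac{3}{2} - \frac{s}{2}$ ($w{\left(c,s \right)} = - 3 \frac{s - 3}{5 + 1} = - 3 \frac{-3 + s}{6} = - 3 \left(-3 + s\right) \frac{1}{6} = - 3 \left(- \frac{1}{2} + \frac{s}{6}\right) = \frac{3}{2} - \frac{s}{2}$)
$C = \frac{33}{2}$ ($C = \left(\left(\frac{3}{2} - 3\right) + 3\right) 11 = \left(- \frac{3}{2} + 3\right) 11 = \frac{3}{2} \cdot 11 = \frac{33}{2} \approx 16.5$)
$\frac{1}{C} = \frac{1}{\frac{33}{2}} = \frac{2}{33}$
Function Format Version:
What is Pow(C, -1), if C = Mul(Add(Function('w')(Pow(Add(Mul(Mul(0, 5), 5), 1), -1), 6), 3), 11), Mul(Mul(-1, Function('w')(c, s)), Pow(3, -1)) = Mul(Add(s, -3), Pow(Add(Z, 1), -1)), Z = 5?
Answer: Rational(2, 33) ≈ 0.060606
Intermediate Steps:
Function('w')(c, s) = Add(Rational(3, 2), Mul(Rational(-1, 2), s)) (Function('w')(c, s) = Mul(-3, Mul(Add(s, -3), Pow(Add(5, 1), -1))) = Mul(-3, Mul(Add(-3, s), Pow(6, -1))) = Mul(-3, Mul(Add(-3, s), Rational(1, 6))) = Mul(-3, Add(Rational(-1, 2), Mul(Rational(1, 6), s))) = Add(Rational(3, 2), Mul(Rational(-1, 2), s)))
C = Rational(33, 2) (C = Mul(Add(Add(Rational(3, 2), Mul(Rational(-1, 2), 6)), 3), 11) = Mul(Add(Add(Rational(3, 2), -3), 3), 11) = Mul(Add(Rational(-3, 2), 3), 11) = Mul(Rational(3, 2), 11) = Rational(33, 2) ≈ 16.500)
Pow(C, -1) = Pow(Rational(33, 2), -1) = Rational(2, 33)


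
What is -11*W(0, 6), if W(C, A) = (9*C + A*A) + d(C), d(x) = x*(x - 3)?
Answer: -396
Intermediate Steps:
d(x) = x*(-3 + x)
W(C, A) = A² + 9*C + C*(-3 + C) (W(C, A) = (9*C + A*A) + C*(-3 + C) = (9*C + A²) + C*(-3 + C) = (A² + 9*C) + C*(-3 + C) = A² + 9*C + C*(-3 + C))
-11*W(0, 6) = -11*(6² + 0² + 6*0) = -11*(36 + 0 + 0) = -11*36 = -396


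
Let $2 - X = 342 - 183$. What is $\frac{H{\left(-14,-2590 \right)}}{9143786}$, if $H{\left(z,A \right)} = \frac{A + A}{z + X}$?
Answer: $\frac{2590}{781793703} \approx 3.3129 \cdot 10^{-6}$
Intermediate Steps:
$X = -157$ ($X = 2 - \left(342 - 183\right) = 2 - 159 = -157$)
$H{\left(z,A \right)} = \frac{2 A}{-157 + z}$ ($H{\left(z,A \right)} = \frac{A + A}{z - 157} = \frac{2 A}{-157 + z}$)
$\frac{H{\left(-14,-2590 \right)}}{9143786} = \frac{2 \left(-2590\right) \frac{1}{-157 - 14}}{9143786} = 2 \left(-2590\right) \frac{1}{-171} \cdot \frac{1}{9143786} = 2 \left(-2590\right) \left(- \frac{1}{171}\right) \frac{1}{9143786} = \frac{5180}{171} \cdot \frac{1}{9143786} = \frac{2590}{781793703}$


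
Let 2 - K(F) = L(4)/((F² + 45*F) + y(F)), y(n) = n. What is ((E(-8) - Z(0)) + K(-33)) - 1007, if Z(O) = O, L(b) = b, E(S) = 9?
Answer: -427280/429 ≈ -995.99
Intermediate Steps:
K(F) = 2 - 4/(F² + 46*F) (K(F) = 2 - 4/((F² + 45*F) + F) = 2 - 4/(F² + 46*F))
((E(-8) - Z(0)) + K(-33)) - 1007 = ((9 - 1*0) + 2*(-2 + (-33)² + 46*(-33))/(-33*(46 - 33))) - 1007 = ((9 + 0) + 2*(-1/33)*(-2 + 1089 - 1518)/13) - 1007 = (9 + 2*(-1/33)*(1/13)*(-431)) - 1007 = (9 + 862/429) - 1007 = 4723/429 - 1007 = -427280/429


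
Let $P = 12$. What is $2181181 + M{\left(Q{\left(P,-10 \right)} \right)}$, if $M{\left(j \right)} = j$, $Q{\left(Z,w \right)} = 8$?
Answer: $2181189$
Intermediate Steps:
$2181181 + M{\left(Q{\left(P,-10 \right)} \right)} = 2181181 + 8 = 2181189$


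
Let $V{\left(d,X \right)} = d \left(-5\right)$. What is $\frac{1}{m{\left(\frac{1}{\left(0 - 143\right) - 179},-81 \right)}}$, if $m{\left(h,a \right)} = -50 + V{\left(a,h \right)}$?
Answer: $\frac{1}{355} \approx 0.0028169$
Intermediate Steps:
$V{\left(d,X \right)} = - 5 d$
$m{\left(h,a \right)} = -50 - 5 a$
$\frac{1}{m{\left(\frac{1}{\left(0 - 143\right) - 179},-81 \right)}} = \frac{1}{-50 - -405} = \frac{1}{-50 + 405} = \frac{1}{355}$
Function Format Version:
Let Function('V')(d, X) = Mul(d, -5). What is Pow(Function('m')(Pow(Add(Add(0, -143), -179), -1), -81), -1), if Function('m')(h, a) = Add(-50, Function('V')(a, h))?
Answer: Rational(1, 355) ≈ 0.0028169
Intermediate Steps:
Function('V')(d, X) = Mul(-5, d)
Function('m')(h, a) = Add(-50, Mul(-5, a))
Pow(Function('m')(Pow(Add(Add(0, -143), -179), -1), -81), -1) = Pow(Add(-50, Mul(-5, -81)), -1) = Pow(Add(-50, 405), -1) = Pow(355, -1) = Rational(1, 355)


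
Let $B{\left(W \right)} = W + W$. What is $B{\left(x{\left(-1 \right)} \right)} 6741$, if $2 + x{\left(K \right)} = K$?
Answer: $-40446$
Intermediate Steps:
$x{\left(K \right)} = -2 + K$
$B{\left(W \right)} = 2 W$
$B{\left(x{\left(-1 \right)} \right)} 6741 = 2 \left(-2 - 1\right) 6741 = 2 \left(-3\right) 6741 = \left(-6\right) 6741 = -40446$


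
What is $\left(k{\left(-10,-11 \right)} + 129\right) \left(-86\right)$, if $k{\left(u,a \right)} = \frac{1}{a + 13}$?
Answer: $-11137$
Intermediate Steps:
$k{\left(u,a \right)} = \frac{1}{13 + a}$
$\left(k{\left(-10,-11 \right)} + 129\right) \left(-86\right) = \left(\frac{1}{13 - 11} + 129\right) \left(-86\right) = \left(\frac{1}{2} + 129\right) \left(-86\right) = \frac{259}{2} \left(-86\right) = -11137$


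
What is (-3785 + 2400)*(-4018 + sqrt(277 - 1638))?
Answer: 5564930 - 1385*I*sqrt(1361) ≈ 5.5649e+6 - 51095.0*I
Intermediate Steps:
(-3785 + 2400)*(-4018 + sqrt(277 - 1638)) = -1385*(-4018 + sqrt(-1361)) = -1385*(-4018 + I*sqrt(1361)) = 5564930 - 1385*I*sqrt(1361)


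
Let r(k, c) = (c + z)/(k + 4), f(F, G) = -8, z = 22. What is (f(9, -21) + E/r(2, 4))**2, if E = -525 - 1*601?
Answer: 12124324/169 ≈ 71742.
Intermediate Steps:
E = -1126 (E = -525 - 601 = -1126)
r(k, c) = (22 + c)/(4 + k) (r(k, c) = (c + 22)/(k + 4) = (22 + c)/(4 + k))
(f(9, -21) + E/r(2, 4))**2 = (-8 - 1126*(4 + 2)/(22 + 4))**2 = (-8 - 1126/(26/6))**2 = (-8 - 1126/((1/6)*26))**2 = (-8 - 1126/13/3)**2 = (-8 - 1126*3/13)**2 = (-8 - 3378/13)**2 = (-3482/13)**2 = 12124324/169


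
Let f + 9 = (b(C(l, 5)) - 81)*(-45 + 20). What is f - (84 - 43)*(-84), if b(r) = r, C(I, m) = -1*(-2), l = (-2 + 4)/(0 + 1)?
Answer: 5410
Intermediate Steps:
l = 2 (l = 2/1 = 2*1 = 2)
C(I, m) = 2
f = 1966 (f = -9 + (2 - 81)*(-45 + 20) = -9 - 79*(-25) = -9 + 1975 = 1966)
f - (84 - 43)*(-84) = 1966 - (84 - 43)*(-84) = 1966 - 41*(-84) = 1966 - 1*(-3444) = 1966 + 3444 = 5410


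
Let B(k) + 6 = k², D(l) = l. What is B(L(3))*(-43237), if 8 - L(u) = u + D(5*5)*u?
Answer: -211601878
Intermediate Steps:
L(u) = 8 - 26*u (L(u) = 8 - (u + (5*5)*u) = 8 - (u + 25*u) = 8 - 26*u)
B(k) = -6 + k²
B(L(3))*(-43237) = (-6 + (8 - 26*3)²)*(-43237) = (-6 + (8 - 78)²)*(-43237) = (-6 + (-70)²)*(-43237) = (-6 + 4900)*(-43237) = 4894*(-43237) = -211601878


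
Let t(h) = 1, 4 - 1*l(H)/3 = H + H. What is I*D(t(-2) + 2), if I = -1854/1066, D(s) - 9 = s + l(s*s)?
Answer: 27810/533 ≈ 52.176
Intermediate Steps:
l(H) = 12 - 6*H (l(H) = 12 - 3*(H + H) = 12 - 6*H)
D(s) = 21 + s - 6*s**2 (D(s) = 9 + (s + (12 - 6*s*s)) = 9 + (s + (12 - 6*s**2)) = 9 + (12 + s - 6*s**2) = 21 + s - 6*s**2)
I = -927/533 (I = -1854*1/1066 = -927/533 ≈ -1.7392)
I*D(t(-2) + 2) = -927*(21 + (1 + 2) - 6*(1 + 2)**2)/533 = -927*(21 + 3 - 6*3**2)/533 = -927*(21 + 3 - 6*9)/533 = -927*(21 + 3 - 54)/533 = -927/533*(-30) = 27810/533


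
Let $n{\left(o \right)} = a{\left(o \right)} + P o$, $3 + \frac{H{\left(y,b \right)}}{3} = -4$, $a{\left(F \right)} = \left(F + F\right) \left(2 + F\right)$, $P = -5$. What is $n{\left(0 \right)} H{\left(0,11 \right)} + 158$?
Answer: $158$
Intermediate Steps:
$a{\left(F \right)} = 2 F \left(2 + F\right)$
$H{\left(y,b \right)} = -21$ ($H{\left(y,b \right)} = -9 + 3 \left(-4\right) = -9 - 12 = -21$)
$n{\left(o \right)} = - 5 o + 2 o \left(2 + o\right)$ ($n{\left(o \right)} = 2 o \left(2 + o\right) - 5 o = - 5 o + 2 o \left(2 + o\right)$)
$n{\left(0 \right)} H{\left(0,11 \right)} + 158 = 0 \left(-1 + 2 \cdot 0\right) \left(-21\right) + 158 = 0 \left(-1 + 0\right) \left(-21\right) + 158 = 0 \left(-1\right) \left(-21\right) + 158 = 0 \left(-21\right) + 158 = 0 + 158 = 158$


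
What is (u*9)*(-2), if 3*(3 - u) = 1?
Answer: -48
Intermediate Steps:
u = 8/3 (u = 3 - ⅓*1 = 3 - ⅓ = 8/3 ≈ 2.6667)
(u*9)*(-2) = ((8/3)*9)*(-2) = 24*(-2) = -48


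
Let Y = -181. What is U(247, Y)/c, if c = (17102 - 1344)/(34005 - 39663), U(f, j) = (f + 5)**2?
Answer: -179652816/7879 ≈ -22801.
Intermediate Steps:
U(f, j) = (5 + f)**2
c = -7879/2829 (c = 15758/(-5658) = 15758*(-1/5658) = -7879/2829 ≈ -2.7851)
U(247, Y)/c = (5 + 247)**2/(-7879/2829) = 252**2*(-2829/7879) = 63504*(-2829/7879) = -179652816/7879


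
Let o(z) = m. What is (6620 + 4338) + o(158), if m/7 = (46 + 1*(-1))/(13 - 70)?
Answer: 208097/19 ≈ 10952.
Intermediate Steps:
m = -105/19 (m = 7*((46 + 1*(-1))/(13 - 70)) = 7*((46 - 1)/(-57)) = 7*(45*(-1/57)) = 7*(-15/19) = -105/19 ≈ -5.5263)
o(z) = -105/19
(6620 + 4338) + o(158) = (6620 + 4338) - 105/19 = 10958 - 105/19 = 208097/19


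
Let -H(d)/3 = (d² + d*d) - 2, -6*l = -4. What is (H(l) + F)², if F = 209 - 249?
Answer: 12100/9 ≈ 1344.4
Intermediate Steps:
l = ⅔ (l = -⅙*(-4) = ⅔ ≈ 0.66667)
H(d) = 6 - 6*d² (H(d) = -3*((d² + d*d) - 2) = -3*((d² + d²) - 2) = -3*(2*d² - 2) = -3*(-2 + 2*d²) = 6 - 6*d²)
F = -40
(H(l) + F)² = ((6 - 6*(⅔)²) - 40)² = ((6 - 6*4/9) - 40)² = ((6 - 8/3) - 40)² = (10/3 - 40)² = (-110/3)² = 12100/9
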